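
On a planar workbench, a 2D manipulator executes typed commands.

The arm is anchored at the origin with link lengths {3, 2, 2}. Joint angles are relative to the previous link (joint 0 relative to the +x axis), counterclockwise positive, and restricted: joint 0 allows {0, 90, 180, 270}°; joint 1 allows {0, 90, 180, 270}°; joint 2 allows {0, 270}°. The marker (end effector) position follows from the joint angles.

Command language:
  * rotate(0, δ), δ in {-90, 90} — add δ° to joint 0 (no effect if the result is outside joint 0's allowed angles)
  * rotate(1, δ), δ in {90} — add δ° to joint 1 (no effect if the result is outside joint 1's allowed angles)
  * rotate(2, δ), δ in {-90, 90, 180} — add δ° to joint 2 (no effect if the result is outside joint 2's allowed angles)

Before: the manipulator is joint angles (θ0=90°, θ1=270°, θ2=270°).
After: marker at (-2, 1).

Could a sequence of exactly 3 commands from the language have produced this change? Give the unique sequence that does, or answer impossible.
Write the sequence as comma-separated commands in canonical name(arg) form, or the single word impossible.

rotate(1, 90), rotate(1, 90), rotate(1, 90)

start: joint angles (θ0=90°, θ1=270°, θ2=270°)
step 1 (rotate(1, 90)): joint angles (θ0=90°, θ1=0°, θ2=270°)
step 2 (rotate(1, 90)): joint angles (θ0=90°, θ1=90°, θ2=270°)
step 3 (rotate(1, 90)): joint angles (θ0=90°, θ1=180°, θ2=270°)
no other 3-command option fits: unique.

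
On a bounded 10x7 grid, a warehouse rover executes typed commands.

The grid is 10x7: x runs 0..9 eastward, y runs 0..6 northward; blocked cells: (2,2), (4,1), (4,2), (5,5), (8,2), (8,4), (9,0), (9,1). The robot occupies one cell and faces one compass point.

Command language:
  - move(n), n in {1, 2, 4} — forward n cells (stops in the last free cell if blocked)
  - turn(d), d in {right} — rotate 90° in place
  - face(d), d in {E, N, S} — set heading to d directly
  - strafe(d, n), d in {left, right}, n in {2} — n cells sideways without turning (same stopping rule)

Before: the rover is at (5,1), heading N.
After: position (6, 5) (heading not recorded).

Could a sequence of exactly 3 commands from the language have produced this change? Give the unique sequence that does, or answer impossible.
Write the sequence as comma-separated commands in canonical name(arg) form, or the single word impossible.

key: strafe(left, 2) is stopped early by the blocked cell at (5,5)
begin: at (5,1), heading N
t=1 strafe(right, 2) ⇒ at (7,1), heading N
t=2 move(4) ⇒ at (7,5), heading N
t=3 strafe(left, 2) ⇒ at (6,5), heading N
no other 3-command option fits: unique.

strafe(right, 2), move(4), strafe(left, 2)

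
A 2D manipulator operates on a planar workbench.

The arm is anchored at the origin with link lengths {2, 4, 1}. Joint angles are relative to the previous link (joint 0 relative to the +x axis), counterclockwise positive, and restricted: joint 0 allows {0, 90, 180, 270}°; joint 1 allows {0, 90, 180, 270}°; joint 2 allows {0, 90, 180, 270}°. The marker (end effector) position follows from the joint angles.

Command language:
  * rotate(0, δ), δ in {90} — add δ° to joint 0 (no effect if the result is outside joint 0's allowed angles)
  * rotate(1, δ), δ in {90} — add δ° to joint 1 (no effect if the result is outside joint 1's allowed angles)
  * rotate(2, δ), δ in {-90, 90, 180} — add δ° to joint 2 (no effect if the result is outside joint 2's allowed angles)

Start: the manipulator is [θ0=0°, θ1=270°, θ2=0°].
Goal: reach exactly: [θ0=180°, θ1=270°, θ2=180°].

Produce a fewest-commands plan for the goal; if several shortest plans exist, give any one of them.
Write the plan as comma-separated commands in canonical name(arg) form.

t0: [θ0=0°, θ1=270°, θ2=0°]
1. rotate(2, 180) → [θ0=0°, θ1=270°, θ2=180°]
2. rotate(0, 90) → [θ0=90°, θ1=270°, θ2=180°]
3. rotate(0, 90) → [θ0=180°, θ1=270°, θ2=180°]
shorter routes all fall short; 3 is best.

rotate(2, 180), rotate(0, 90), rotate(0, 90)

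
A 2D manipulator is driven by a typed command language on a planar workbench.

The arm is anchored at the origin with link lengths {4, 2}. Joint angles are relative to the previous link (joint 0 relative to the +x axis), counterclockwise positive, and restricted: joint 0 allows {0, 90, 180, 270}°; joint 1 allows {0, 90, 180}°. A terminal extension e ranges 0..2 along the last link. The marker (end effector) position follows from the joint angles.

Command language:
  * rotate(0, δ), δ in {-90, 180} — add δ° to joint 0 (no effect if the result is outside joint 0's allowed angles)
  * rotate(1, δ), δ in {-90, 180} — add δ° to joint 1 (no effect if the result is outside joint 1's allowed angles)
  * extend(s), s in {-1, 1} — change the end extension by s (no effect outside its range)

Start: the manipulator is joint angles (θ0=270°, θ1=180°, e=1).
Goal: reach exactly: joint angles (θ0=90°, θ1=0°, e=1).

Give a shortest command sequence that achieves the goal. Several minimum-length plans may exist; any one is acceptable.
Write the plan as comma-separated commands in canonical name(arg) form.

rotate(0, 180), rotate(1, 180)

from: joint angles (θ0=270°, θ1=180°, e=1)
[1] after rotate(0, 180): joint angles (θ0=90°, θ1=180°, e=1)
[2] after rotate(1, 180): joint angles (θ0=90°, θ1=0°, e=1)
nothing shorter than 2 reaches the goal.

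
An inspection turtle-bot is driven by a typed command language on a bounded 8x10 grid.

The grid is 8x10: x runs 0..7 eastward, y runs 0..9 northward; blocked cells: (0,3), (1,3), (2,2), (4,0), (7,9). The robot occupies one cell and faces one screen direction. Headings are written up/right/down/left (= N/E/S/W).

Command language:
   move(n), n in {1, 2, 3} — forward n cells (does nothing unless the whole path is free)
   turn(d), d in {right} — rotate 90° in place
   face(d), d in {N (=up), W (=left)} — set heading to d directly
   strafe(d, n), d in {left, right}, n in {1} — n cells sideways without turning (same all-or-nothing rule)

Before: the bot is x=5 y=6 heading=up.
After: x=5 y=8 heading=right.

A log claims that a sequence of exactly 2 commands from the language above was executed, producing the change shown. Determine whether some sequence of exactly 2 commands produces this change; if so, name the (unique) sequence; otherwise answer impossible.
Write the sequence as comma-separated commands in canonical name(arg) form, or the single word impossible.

move(2), turn(right)

key: position moved to (5,8) AND the heading swung to E — translation plus rotation needed
begin: x=5 y=6 heading=up
[1] after move(2): x=5 y=8 heading=up
[2] after turn(right): x=5 y=8 heading=right
no other 2-command option fits: unique.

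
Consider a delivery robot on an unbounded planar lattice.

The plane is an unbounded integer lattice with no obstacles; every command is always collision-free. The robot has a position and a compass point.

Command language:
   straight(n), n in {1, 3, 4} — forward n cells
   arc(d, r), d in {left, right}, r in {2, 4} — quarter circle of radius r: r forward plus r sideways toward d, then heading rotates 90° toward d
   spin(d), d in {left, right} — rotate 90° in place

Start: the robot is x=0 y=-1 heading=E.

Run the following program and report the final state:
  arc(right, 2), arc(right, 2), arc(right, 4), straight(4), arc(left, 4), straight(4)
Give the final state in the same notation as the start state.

x=-12 y=7 heading=W

from: x=0 y=-1 heading=E
1. arc(right, 2) → x=2 y=-3 heading=S
2. arc(right, 2) → x=0 y=-5 heading=W
3. arc(right, 4) → x=-4 y=-1 heading=N
4. straight(4) → x=-4 y=3 heading=N
5. arc(left, 4) → x=-8 y=7 heading=W
6. straight(4) → x=-12 y=7 heading=W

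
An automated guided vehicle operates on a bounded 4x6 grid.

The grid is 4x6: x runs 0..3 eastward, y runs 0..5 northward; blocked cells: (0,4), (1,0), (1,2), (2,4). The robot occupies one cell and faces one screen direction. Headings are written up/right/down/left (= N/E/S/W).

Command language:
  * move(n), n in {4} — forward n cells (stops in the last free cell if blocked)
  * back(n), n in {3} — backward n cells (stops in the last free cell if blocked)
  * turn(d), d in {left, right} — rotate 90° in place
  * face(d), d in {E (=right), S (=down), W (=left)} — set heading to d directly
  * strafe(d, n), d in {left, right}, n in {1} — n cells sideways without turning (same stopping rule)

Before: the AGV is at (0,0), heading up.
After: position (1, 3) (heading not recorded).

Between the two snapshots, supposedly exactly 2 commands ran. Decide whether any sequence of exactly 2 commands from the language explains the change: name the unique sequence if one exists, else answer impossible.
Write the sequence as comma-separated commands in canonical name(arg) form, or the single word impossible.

move(4), strafe(right, 1)

key: order matters: swapping move(4) and strafe(right, 1) lands elsewhere
begin: at (0,0), heading up
t=1 move(4) ⇒ at (0,3), heading up
t=2 strafe(right, 1) ⇒ at (1,3), heading up
no rival 2-sequence matches.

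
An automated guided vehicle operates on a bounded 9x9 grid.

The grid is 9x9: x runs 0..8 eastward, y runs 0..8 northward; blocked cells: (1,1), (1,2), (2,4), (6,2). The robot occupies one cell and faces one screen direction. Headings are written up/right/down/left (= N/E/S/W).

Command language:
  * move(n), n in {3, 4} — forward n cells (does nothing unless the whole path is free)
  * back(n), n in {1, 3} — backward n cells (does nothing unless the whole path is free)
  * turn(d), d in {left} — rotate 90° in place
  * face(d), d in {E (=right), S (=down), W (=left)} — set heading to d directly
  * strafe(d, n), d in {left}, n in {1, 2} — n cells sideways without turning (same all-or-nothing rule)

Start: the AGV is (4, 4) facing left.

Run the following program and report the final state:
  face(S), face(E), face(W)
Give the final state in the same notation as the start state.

(4, 4) facing left

t0: (4, 4) facing left
t=1 face(S) ⇒ (4, 4) facing down
t=2 face(E) ⇒ (4, 4) facing right
t=3 face(W) ⇒ (4, 4) facing left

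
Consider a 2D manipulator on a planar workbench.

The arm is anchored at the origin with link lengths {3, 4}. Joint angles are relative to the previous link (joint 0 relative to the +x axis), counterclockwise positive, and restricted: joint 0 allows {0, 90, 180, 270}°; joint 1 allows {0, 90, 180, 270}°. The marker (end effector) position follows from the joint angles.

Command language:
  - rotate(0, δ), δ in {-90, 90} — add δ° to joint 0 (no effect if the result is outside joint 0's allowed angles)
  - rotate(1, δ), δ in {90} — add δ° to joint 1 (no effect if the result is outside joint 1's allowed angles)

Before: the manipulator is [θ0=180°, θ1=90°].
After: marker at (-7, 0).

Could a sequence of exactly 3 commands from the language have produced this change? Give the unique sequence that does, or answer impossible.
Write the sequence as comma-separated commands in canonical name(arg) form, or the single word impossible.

initial: [θ0=180°, θ1=90°]
1. rotate(1, 90) → [θ0=180°, θ1=180°]
2. rotate(1, 90) → [θ0=180°, θ1=270°]
3. rotate(1, 90) → [θ0=180°, θ1=0°]
no rival 3-sequence matches.

rotate(1, 90), rotate(1, 90), rotate(1, 90)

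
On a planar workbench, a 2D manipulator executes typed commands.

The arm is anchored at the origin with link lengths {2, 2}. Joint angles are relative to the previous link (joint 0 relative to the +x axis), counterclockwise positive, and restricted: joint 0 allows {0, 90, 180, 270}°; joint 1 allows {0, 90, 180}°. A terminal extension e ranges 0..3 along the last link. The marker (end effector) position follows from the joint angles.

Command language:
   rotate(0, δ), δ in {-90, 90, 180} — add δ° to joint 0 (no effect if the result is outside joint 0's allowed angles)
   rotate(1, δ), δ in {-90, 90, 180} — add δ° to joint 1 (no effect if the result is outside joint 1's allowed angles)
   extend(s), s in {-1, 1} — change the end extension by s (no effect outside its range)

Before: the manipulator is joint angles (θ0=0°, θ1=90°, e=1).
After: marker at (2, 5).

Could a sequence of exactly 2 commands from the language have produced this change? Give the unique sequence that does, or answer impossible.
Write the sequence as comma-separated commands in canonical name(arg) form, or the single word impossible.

extend(1), extend(1)

start: joint angles (θ0=0°, θ1=90°, e=1)
[1] after extend(1): joint angles (θ0=0°, θ1=90°, e=2)
[2] after extend(1): joint angles (θ0=0°, θ1=90°, e=3)
uniquely the one of 64 2-step routes that fits.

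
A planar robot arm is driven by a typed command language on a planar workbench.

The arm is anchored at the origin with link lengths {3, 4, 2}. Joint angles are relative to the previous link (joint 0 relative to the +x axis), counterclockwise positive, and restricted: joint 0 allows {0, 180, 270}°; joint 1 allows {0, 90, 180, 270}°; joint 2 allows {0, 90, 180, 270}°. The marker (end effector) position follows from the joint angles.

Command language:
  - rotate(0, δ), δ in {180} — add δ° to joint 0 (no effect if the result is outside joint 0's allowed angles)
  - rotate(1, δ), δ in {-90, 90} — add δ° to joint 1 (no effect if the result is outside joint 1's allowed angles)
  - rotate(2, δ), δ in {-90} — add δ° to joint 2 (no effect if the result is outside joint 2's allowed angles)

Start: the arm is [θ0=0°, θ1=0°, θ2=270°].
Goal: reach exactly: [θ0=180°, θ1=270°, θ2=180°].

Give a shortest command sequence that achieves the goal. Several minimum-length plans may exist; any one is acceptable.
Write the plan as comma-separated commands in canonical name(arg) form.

begin: [θ0=0°, θ1=0°, θ2=270°]
1. rotate(0, 180) → [θ0=180°, θ1=0°, θ2=270°]
2. rotate(1, -90) → [θ0=180°, θ1=270°, θ2=270°]
3. rotate(2, -90) → [θ0=180°, θ1=270°, θ2=180°]
minimal: 3 command(s), checked below 3.

rotate(0, 180), rotate(1, -90), rotate(2, -90)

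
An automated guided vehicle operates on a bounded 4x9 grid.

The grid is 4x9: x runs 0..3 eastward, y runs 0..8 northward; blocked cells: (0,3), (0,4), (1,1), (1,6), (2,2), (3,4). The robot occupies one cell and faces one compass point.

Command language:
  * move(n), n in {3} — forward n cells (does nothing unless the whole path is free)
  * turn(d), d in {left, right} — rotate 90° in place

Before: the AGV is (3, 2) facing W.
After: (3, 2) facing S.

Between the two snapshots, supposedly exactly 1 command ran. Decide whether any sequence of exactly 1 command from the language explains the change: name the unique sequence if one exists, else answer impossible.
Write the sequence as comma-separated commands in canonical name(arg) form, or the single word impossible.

turn(left)

key: parked at (3,2) the whole time — nothing moves the robot
start: (3, 2) facing W
1. turn(left) → (3, 2) facing S
no rival 1-sequence matches.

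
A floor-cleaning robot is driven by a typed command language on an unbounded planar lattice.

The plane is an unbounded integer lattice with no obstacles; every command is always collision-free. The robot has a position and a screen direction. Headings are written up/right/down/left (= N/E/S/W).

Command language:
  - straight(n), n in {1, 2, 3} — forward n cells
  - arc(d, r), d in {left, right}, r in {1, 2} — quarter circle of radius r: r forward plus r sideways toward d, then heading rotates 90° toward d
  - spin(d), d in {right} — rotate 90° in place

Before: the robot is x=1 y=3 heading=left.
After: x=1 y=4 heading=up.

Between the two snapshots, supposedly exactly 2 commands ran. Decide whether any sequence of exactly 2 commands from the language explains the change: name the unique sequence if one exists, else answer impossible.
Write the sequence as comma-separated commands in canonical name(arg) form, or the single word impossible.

spin(right), straight(1)

key: order matters: swapping spin(right) and straight(1) lands elsewhere
begin: x=1 y=3 heading=left
1. spin(right) → x=1 y=3 heading=up
2. straight(1) → x=1 y=4 heading=up
no rival 2-sequence matches.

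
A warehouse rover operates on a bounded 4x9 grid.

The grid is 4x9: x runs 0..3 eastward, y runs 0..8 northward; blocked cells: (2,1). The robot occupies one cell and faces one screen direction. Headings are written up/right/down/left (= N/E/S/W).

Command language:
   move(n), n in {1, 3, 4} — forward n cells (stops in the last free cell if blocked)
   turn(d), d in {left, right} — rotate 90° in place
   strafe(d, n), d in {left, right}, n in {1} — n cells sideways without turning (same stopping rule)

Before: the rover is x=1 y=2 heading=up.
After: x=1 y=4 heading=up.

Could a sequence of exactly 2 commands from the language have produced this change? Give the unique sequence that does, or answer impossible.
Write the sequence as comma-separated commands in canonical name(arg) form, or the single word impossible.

move(1), move(1)

key: still facing N at the end — nothing in the sequence rotates
t0: x=1 y=2 heading=up
1. move(1) → x=1 y=3 heading=up
2. move(1) → x=1 y=4 heading=up
all 49 alternatives checked — unique.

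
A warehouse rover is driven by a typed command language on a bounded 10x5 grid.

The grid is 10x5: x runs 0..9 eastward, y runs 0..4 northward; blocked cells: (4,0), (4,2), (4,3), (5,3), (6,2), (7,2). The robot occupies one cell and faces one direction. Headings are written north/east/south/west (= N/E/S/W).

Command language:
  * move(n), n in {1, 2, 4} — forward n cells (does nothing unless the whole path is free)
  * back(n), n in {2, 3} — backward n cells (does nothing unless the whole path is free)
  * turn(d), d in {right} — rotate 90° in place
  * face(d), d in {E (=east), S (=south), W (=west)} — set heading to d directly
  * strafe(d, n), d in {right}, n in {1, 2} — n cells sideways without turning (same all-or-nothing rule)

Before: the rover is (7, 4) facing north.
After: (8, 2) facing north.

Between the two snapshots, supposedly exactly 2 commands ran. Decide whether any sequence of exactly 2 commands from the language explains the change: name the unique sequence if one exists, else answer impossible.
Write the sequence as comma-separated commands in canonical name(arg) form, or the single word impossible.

key: running back(2) before strafe(right, 1) would end elsewhere — order is forced
start: (7, 4) facing north
1. strafe(right, 1) → (8, 4) facing north
2. back(2) → (8, 2) facing north
uniquely the one of 121 2-step routes that fits.

strafe(right, 1), back(2)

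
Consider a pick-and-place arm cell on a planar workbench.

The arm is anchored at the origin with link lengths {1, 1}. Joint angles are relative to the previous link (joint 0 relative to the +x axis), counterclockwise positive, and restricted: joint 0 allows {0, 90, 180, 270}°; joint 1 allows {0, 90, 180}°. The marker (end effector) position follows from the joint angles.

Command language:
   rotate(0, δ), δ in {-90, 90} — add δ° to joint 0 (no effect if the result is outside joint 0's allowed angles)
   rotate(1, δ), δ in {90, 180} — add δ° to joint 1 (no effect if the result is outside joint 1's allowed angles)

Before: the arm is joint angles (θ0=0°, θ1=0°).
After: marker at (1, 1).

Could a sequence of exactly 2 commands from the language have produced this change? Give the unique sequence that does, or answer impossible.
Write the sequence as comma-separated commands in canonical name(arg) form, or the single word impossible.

rotate(1, 90), rotate(1, 180)

key: order matters: swapping rotate(1, 90) and rotate(1, 180) lands elsewhere
t0: joint angles (θ0=0°, θ1=0°)
[1] after rotate(1, 90): joint angles (θ0=0°, θ1=90°)
[2] after rotate(1, 180): joint angles (θ0=0°, θ1=90°)
uniquely the one of 16 2-step routes that fits.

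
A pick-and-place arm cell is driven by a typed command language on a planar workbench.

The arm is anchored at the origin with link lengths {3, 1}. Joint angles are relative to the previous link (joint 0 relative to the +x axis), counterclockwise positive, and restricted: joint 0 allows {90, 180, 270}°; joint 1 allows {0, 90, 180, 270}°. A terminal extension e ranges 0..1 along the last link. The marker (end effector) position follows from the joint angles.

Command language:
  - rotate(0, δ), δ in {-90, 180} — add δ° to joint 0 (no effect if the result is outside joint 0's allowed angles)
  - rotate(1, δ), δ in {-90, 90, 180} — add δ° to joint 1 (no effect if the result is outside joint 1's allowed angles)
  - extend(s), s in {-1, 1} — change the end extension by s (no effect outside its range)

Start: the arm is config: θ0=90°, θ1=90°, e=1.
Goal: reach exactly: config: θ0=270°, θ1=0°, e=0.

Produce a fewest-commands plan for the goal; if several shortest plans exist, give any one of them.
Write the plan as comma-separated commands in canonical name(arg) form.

from: config: θ0=90°, θ1=90°, e=1
1. extend(-1) → config: θ0=90°, θ1=90°, e=0
2. rotate(1, -90) → config: θ0=90°, θ1=0°, e=0
3. rotate(0, 180) → config: θ0=270°, θ1=0°, e=0
nothing shorter than 3 reaches the goal.

extend(-1), rotate(1, -90), rotate(0, 180)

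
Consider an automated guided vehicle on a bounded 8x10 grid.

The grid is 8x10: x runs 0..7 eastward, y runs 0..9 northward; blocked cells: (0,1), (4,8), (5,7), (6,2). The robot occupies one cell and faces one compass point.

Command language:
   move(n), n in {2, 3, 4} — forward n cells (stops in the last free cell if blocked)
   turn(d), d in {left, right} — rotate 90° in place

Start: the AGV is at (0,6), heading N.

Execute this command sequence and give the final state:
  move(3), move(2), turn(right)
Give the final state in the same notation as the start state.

at (0,9), heading E

initial: at (0,6), heading N
step 1 (move(3)): at (0,9), heading N
step 2 (move(2)): at (0,9), heading N
step 3 (turn(right)): at (0,9), heading E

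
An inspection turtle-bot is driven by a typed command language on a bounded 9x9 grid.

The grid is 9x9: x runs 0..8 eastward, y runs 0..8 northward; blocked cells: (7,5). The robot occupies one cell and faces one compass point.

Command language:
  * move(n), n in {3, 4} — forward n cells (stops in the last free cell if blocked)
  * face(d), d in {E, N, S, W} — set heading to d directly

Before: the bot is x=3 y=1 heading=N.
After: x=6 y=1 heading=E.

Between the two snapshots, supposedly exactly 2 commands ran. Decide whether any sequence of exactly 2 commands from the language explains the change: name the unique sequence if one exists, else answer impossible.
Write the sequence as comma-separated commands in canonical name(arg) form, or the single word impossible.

face(E), move(3)

key: order matters: swapping face(E) and move(3) lands elsewhere
begin: x=3 y=1 heading=N
t=1 face(E) ⇒ x=3 y=1 heading=E
t=2 move(3) ⇒ x=6 y=1 heading=E
no other 2-command option fits: unique.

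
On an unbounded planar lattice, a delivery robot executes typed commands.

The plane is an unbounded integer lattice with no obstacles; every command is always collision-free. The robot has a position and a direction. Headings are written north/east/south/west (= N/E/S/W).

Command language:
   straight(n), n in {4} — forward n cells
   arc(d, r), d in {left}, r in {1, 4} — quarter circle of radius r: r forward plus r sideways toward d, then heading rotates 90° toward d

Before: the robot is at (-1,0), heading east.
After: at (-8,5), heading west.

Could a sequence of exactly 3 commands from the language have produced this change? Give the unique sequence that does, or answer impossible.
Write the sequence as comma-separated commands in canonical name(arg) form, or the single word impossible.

arc(left, 1), arc(left, 4), straight(4)

key: cell and facing (now W) both changed — the 3 commands mix motion and turning
start: at (-1,0), heading east
1. arc(left, 1) → at (0,1), heading north
2. arc(left, 4) → at (-4,5), heading west
3. straight(4) → at (-8,5), heading west
uniquely the one of 27 3-step routes that fits.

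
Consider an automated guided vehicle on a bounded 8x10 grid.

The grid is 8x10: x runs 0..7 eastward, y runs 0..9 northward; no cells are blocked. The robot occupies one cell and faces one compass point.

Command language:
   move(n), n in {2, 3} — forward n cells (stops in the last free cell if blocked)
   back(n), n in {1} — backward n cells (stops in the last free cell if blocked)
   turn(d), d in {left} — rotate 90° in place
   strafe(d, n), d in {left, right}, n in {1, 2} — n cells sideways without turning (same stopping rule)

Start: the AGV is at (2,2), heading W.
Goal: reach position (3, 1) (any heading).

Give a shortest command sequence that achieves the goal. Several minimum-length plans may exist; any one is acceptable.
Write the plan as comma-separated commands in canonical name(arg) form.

back(1), strafe(left, 1)

begin: at (2,2), heading W
t=1 back(1) ⇒ at (3,2), heading W
t=2 strafe(left, 1) ⇒ at (3,1), heading W
nothing shorter than 2 reaches the goal.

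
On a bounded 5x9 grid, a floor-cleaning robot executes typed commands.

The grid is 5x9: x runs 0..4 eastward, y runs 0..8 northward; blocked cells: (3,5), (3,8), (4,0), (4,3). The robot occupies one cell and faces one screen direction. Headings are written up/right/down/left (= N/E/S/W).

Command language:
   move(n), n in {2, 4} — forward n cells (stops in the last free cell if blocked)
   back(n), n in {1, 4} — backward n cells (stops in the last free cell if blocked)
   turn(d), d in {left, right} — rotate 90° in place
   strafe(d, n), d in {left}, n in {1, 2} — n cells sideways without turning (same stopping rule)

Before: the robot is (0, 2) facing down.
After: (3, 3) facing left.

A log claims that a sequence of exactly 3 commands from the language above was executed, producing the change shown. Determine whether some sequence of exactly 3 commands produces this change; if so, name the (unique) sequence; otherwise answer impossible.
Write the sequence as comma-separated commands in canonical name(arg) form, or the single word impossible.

key: order matters: swapping back(1) and back(4) lands elsewhere
begin: (0, 2) facing down
[1] after back(1): (0, 3) facing down
[2] after turn(right): (0, 3) facing left
[3] after back(4): (3, 3) facing left
no other 3-command option fits: unique.

back(1), turn(right), back(4)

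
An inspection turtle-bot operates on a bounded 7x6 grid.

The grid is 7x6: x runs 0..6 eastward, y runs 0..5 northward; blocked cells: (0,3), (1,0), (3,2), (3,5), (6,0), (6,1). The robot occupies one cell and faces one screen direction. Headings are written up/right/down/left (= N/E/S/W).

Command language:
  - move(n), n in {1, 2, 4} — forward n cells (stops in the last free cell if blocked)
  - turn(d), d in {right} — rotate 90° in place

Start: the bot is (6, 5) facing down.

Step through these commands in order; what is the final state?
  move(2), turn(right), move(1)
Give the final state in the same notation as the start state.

begin: (6, 5) facing down
[1] after move(2): (6, 3) facing down
[2] after turn(right): (6, 3) facing left
[3] after move(1): (5, 3) facing left

(5, 3) facing left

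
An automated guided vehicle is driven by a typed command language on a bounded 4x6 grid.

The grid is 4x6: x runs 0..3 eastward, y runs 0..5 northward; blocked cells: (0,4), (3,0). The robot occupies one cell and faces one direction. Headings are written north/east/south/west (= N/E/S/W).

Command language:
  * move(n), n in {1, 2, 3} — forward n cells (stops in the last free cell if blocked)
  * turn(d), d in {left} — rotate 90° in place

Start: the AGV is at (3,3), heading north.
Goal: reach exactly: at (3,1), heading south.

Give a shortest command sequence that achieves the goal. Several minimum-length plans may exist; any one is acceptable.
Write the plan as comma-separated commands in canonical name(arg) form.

initial: at (3,3), heading north
[1] after turn(left): at (3,3), heading west
[2] after turn(left): at (3,3), heading south
[3] after move(3): at (3,1), heading south
minimal: 3 command(s), checked below 3.

turn(left), turn(left), move(3)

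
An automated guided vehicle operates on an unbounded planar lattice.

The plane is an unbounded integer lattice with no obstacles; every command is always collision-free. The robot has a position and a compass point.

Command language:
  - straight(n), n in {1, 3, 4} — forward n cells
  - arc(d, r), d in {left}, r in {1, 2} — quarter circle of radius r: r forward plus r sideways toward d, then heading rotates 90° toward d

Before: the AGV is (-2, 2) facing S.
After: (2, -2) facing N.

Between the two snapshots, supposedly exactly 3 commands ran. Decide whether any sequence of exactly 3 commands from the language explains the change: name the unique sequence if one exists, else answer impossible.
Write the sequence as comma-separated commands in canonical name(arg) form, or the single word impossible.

key: cell and facing (now N) both changed — the 3 commands mix motion and turning
begin: (-2, 2) facing S
step 1 (straight(4)): (-2, -2) facing S
step 2 (arc(left, 2)): (0, -4) facing E
step 3 (arc(left, 2)): (2, -2) facing N
all 125 alternatives checked — unique.

straight(4), arc(left, 2), arc(left, 2)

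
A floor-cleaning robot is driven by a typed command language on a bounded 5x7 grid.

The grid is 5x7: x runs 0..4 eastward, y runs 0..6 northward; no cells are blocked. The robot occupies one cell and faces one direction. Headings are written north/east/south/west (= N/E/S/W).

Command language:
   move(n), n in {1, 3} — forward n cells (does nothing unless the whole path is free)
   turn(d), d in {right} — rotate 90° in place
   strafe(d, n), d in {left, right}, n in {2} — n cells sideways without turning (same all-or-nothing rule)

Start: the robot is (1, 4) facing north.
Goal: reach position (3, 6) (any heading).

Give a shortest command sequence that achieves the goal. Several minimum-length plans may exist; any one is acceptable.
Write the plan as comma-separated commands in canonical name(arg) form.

t0: (1, 4) facing north
[1] after move(1): (1, 5) facing north
[2] after move(1): (1, 6) facing north
[3] after strafe(right, 2): (3, 6) facing north
shorter routes all fall short; 3 is best.

move(1), move(1), strafe(right, 2)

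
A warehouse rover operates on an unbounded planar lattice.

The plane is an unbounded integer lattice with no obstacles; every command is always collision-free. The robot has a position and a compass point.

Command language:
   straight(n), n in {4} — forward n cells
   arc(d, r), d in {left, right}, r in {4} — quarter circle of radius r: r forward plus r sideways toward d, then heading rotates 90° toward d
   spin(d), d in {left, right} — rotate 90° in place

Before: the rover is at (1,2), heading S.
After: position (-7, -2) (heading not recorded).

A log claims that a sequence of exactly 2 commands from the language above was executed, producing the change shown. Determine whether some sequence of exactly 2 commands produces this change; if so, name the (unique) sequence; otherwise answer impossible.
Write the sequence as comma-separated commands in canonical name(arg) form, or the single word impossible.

key: order matters: swapping arc(right, 4) and straight(4) lands elsewhere
from: at (1,2), heading S
t=1 arc(right, 4) ⇒ at (-3,-2), heading W
t=2 straight(4) ⇒ at (-7,-2), heading W
all 25 alternatives checked — unique.

arc(right, 4), straight(4)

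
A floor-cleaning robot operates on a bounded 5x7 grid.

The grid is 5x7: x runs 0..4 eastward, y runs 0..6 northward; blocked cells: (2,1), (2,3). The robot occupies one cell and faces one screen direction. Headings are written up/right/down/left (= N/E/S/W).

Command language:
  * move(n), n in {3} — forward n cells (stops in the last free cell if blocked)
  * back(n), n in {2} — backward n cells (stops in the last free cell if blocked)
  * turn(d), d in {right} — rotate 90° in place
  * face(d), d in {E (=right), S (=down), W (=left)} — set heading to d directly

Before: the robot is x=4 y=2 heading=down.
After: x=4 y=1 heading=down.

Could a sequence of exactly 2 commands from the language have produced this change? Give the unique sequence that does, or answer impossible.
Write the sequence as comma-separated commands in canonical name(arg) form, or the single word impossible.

back(2), move(3)

key: order matters: swapping back(2) and move(3) lands elsewhere
t0: x=4 y=2 heading=down
t=1 back(2) ⇒ x=4 y=4 heading=down
t=2 move(3) ⇒ x=4 y=1 heading=down
uniquely the one of 36 2-step routes that fits.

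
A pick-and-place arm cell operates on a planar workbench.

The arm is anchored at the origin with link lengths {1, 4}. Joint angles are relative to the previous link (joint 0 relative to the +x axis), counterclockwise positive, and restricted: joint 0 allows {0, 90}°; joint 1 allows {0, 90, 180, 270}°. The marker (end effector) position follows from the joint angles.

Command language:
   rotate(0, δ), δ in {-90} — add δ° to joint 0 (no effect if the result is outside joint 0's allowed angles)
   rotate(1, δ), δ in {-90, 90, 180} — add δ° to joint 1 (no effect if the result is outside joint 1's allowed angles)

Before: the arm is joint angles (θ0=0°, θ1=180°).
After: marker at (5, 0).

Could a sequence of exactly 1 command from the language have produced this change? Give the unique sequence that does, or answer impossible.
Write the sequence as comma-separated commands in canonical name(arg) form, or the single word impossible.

rotate(1, 180)

from: joint angles (θ0=0°, θ1=180°)
1. rotate(1, 180) → joint angles (θ0=0°, θ1=0°)
no rival 1-sequence matches.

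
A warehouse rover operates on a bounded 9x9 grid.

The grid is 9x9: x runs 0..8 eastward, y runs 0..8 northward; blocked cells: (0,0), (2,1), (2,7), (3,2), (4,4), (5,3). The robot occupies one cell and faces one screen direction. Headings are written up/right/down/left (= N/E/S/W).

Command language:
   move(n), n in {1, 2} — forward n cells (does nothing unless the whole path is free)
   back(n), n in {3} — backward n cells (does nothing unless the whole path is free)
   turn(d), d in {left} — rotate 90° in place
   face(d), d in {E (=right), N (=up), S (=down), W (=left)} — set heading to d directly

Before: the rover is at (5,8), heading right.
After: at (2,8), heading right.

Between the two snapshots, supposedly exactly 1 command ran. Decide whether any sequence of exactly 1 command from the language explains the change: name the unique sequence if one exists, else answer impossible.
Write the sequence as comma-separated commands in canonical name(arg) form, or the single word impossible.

back(3)

key: heading stays E — the single command does not turn
from: at (5,8), heading right
[1] after back(3): at (2,8), heading right
uniquely the one of 8 1-step routes that fits.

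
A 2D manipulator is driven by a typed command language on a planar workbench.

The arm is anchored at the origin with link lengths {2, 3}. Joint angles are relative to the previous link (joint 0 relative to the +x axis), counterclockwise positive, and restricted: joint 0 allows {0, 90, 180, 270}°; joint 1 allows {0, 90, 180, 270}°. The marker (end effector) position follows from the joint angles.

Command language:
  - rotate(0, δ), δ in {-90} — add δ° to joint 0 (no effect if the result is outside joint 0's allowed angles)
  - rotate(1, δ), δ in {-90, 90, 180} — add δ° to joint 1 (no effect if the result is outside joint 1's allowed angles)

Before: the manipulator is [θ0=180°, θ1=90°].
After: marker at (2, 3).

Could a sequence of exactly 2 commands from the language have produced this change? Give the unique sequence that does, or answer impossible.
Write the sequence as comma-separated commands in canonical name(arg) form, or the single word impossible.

start: [θ0=180°, θ1=90°]
step 1 (rotate(0, -90)): [θ0=90°, θ1=90°]
step 2 (rotate(0, -90)): [θ0=0°, θ1=90°]
all 16 alternatives checked — unique.

rotate(0, -90), rotate(0, -90)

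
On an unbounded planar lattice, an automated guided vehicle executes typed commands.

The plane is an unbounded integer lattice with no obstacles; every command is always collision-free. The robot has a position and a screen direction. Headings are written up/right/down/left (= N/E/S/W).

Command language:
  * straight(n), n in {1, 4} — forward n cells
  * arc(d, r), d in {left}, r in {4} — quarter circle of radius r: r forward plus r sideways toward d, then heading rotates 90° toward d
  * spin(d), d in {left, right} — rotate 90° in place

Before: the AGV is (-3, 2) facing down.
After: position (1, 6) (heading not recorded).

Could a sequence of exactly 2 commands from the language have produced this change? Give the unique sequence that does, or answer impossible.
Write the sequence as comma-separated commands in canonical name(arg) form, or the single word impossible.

key: running arc(left, 4) before spin(left) would end elsewhere — order is forced
from: (-3, 2) facing down
step 1 (spin(left)): (-3, 2) facing right
step 2 (arc(left, 4)): (1, 6) facing up
all 25 alternatives checked — unique.

spin(left), arc(left, 4)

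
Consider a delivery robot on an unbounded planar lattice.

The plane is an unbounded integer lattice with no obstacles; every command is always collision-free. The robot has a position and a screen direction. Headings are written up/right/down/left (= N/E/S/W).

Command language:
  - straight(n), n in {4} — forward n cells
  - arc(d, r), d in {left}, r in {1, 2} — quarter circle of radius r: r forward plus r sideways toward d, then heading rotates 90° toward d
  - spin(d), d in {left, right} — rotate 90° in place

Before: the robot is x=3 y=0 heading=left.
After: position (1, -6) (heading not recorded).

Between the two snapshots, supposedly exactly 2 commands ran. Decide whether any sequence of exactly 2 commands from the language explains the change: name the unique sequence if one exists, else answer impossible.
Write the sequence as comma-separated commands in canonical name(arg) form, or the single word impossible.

key: order matters: swapping arc(left, 2) and straight(4) lands elsewhere
t0: x=3 y=0 heading=left
step 1 (arc(left, 2)): x=1 y=-2 heading=down
step 2 (straight(4)): x=1 y=-6 heading=down
no rival 2-sequence matches.

arc(left, 2), straight(4)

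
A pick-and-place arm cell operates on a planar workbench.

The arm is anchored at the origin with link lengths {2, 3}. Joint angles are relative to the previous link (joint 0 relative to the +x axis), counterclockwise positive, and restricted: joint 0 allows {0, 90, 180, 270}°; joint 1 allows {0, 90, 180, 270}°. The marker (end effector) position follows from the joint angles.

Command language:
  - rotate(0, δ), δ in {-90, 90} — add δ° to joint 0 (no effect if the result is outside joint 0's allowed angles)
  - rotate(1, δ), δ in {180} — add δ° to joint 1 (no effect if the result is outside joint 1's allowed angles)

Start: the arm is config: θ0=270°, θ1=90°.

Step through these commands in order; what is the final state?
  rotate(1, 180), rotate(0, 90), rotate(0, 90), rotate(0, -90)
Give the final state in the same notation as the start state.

config: θ0=0°, θ1=270°

from: config: θ0=270°, θ1=90°
[1] after rotate(1, 180): config: θ0=270°, θ1=270°
[2] after rotate(0, 90): config: θ0=0°, θ1=270°
[3] after rotate(0, 90): config: θ0=90°, θ1=270°
[4] after rotate(0, -90): config: θ0=0°, θ1=270°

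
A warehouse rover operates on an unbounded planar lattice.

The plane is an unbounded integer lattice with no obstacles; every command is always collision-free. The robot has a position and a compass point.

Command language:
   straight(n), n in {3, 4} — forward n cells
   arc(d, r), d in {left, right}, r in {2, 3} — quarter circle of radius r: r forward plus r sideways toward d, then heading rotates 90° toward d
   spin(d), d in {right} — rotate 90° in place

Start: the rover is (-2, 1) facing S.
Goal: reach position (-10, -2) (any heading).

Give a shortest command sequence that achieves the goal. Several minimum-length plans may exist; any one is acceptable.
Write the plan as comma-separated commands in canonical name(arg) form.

from: (-2, 1) facing S
step 1 (straight(4)): (-2, -3) facing S
step 2 (arc(right, 2)): (-4, -5) facing W
step 3 (straight(3)): (-7, -5) facing W
step 4 (arc(right, 3)): (-10, -2) facing N
shorter routes all fall short; 4 is best.

straight(4), arc(right, 2), straight(3), arc(right, 3)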